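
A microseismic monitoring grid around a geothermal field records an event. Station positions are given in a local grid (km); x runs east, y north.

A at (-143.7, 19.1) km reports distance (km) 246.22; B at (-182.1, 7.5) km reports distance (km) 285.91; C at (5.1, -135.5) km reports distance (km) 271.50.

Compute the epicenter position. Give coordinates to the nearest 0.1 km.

(78.1, 126.0)

Circle about each station: (x + 143.7)² + (y − 19.1)² = 246.22²; (x + 182.1)² + (y − 7.5)² = 285.91²; (x − 5.1)² + (y + 135.5)² = 271.50².
Subtracting pairs of circle equations eliminates x²+y² and gives linear equations (the radical axes):
-76.8 x − 23.2 y = -8918.08
297.6 x − 309.2 y = -15716.20
Solving the 2×2 system: x ≈ 78.1, y ≈ 126.0 km.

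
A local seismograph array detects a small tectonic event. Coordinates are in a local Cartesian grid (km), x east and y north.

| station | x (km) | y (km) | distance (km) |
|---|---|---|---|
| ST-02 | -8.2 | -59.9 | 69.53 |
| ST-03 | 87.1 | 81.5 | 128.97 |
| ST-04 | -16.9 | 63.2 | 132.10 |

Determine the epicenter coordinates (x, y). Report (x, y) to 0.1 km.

(59.6, -44.5)

Circle about each station: (x + 8.2)² + (y + 59.9)² = 69.53²; (x − 87.1)² + (y − 81.5)² = 128.97²; (x + 16.9)² + (y − 63.2)² = 132.10².
Subtracting the ST-02 equation from the ST-03 and ST-04 equations removes the quadratic terms:
190.6 x + 282.8 y = -1225.43
-17.4 x + 246.2 y = -11991.39
Solving the 2×2 system: x ≈ 59.6, y ≈ -44.5 km.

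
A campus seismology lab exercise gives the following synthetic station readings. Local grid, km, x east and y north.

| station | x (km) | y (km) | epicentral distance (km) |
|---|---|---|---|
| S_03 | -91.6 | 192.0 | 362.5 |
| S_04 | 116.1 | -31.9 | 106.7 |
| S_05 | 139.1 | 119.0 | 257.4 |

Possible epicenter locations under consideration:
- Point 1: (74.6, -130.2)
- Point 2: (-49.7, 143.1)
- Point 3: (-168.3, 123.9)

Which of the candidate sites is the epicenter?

For each candidate, compare |candidate − station| to the reported distance:
Point 1: residuals S_03 0.0, S_04 0.0, S_05 0.0 → max 0.0 km
Point 2: residuals S_03 298.1, S_04 134.4, S_05 67.1 → max 298.1 km
Point 3: residuals S_03 259.9, S_04 217.6, S_05 50.0 → max 259.9 km
Only Point 1 has all residuals ≈ 0.

Point 1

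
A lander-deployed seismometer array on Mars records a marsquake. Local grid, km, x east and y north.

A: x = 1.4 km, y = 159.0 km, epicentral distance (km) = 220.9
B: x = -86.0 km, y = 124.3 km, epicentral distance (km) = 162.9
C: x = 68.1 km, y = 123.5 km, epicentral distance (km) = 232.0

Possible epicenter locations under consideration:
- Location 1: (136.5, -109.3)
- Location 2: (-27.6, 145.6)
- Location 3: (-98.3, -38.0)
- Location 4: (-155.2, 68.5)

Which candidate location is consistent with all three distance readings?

For each candidate, compare |candidate − station| to the reported distance:
Location 1: residuals A 79.5, B 159.7, C 10.6 → max 159.7 km
Location 2: residuals A 189.0, B 100.7, C 133.8 → max 189.0 km
Location 3: residuals A 0.1, B 0.1, C 0.1 → max 0.1 km
Location 4: residuals A 40.0, B 74.0, C 2.0 → max 74.0 km
Only Location 3 has all residuals ≈ 0.

Location 3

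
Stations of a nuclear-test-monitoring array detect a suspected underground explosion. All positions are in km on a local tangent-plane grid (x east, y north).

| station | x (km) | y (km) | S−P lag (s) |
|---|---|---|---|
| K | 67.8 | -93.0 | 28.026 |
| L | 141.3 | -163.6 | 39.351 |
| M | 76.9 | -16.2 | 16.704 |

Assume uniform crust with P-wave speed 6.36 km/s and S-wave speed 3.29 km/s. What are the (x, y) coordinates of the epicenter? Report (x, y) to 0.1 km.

x ≈ 80.4 km, y ≈ 97.6 km

Distance from S−P lag: d = Δt · v_P v_S / (v_P − v_S) = Δt · (6.36·3.29)/(6.36−3.29) ≈ 6.8158·Δt.
So d_K = 191.02, d_L = 268.21, d_M = 113.85 km.
Circle about each station: (x − 67.8)² + (y + 93.0)² = 191.02²; (x − 141.3)² + (y + 163.6)² = 268.21²; (x − 76.9)² + (y + 16.2)² = 113.85².
Subtracting the K equation from the L and M equations removes the quadratic terms:
147.0 x − 141.2 y = -1963.15
18.2 x + 153.6 y = 16457.03
Solving the 2×2 system: x ≈ 80.4, y ≈ 97.6 km.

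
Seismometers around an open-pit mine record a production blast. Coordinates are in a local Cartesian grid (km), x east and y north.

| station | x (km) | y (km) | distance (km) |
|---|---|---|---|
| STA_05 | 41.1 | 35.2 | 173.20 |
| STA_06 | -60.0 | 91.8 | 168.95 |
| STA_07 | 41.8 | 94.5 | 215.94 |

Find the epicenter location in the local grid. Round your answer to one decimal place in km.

-93.5 km east, -73.8 km north

Circle about each station: (x − 41.1)² + (y − 35.2)² = 173.20²; (x + 60.0)² + (y − 91.8)² = 168.95²; (x − 41.8)² + (y − 94.5)² = 215.94².
Subtracting the STA_05 equation from the STA_06 and STA_07 equations removes the quadratic terms:
-202.2 x + 113.2 y = 10553.13
1.4 x + 118.6 y = -8882.60
Solving the 2×2 system: x ≈ -93.5, y ≈ -73.8 km.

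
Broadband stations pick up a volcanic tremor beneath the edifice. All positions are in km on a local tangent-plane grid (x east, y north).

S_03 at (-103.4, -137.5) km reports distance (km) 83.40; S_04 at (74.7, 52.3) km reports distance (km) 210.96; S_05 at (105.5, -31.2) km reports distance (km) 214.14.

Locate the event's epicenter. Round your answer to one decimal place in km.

-107.4 km east, -54.2 km north

Circle about each station: (x + 103.4)² + (y + 137.5)² = 83.40²; (x − 74.7)² + (y − 52.3)² = 210.96²; (x − 105.5)² + (y + 31.2)² = 214.14².
Subtracting pairs of circle equations eliminates x²+y² and gives linear equations (the radical axes):
356.2 x + 379.6 y = -58830.99
417.8 x + 212.6 y = -56394.50
Solving the 2×2 system: x ≈ -107.4, y ≈ -54.2 km.
Check against S_03 (with the unrounded x, y): √((x + 103.4)²+(y + 137.5)²) = 83.39 ≈ 83.40 km. ✓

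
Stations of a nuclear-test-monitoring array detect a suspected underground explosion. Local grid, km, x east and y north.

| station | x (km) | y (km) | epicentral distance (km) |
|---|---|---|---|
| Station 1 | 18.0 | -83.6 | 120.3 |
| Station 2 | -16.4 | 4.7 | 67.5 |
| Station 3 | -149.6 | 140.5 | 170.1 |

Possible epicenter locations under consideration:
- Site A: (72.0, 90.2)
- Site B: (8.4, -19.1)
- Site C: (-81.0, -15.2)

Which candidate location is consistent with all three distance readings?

Site C

For each candidate, compare |candidate − station| to the reported distance:
Site A: residuals Station 1 61.7, Station 2 55.5, Station 3 57.1 → max 61.7 km
Site B: residuals Station 1 55.1, Station 2 33.1, Station 3 54.5 → max 55.1 km
Site C: residuals Station 1 0.0, Station 2 0.1, Station 3 0.0 → max 0.1 km
Only Site C has all residuals ≈ 0.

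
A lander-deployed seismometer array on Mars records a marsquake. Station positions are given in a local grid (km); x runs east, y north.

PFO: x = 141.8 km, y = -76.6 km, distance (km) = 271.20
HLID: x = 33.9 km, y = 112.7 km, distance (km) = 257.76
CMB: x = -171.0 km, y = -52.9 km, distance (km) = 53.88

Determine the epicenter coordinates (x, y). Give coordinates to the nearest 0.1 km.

Circle about each station: (x − 141.8)² + (y + 76.6)² = 271.20²; (x − 33.9)² + (y − 112.7)² = 257.76²; (x + 171.0)² + (y + 52.9)² = 53.88².
Subtracting pairs of circle equations eliminates x²+y² and gives linear equations (the radical axes):
-215.8 x + 378.6 y = -5015.08
-625.6 x + 47.4 y = 76711.00
Solving the 2×2 system: x ≈ -129.2, y ≈ -86.9 km.

x ≈ -129.2 km, y ≈ -86.9 km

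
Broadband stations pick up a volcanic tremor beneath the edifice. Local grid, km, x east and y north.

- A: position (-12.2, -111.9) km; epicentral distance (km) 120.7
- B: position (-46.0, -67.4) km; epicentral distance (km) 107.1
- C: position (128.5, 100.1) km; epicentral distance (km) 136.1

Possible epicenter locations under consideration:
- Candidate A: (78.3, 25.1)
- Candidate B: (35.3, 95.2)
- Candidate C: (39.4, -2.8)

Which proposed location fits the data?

For each candidate, compare |candidate − station| to the reported distance:
Candidate A: residuals A 43.5, B 47.8, C 45.9 → max 47.8 km
Candidate B: residuals A 91.8, B 74.7, C 42.8 → max 91.8 km
Candidate C: residuals A 0.0, B 0.0, C 0.0 → max 0.0 km
Only Candidate C has all residuals ≈ 0.

Candidate C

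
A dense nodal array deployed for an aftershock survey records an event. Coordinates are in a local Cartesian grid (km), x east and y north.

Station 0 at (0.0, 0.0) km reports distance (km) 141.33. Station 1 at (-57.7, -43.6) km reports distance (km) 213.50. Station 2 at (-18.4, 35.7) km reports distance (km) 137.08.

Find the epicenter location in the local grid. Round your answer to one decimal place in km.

Circle about each station: x² + y² = 141.33²; (x + 57.7)² + (y + 43.6)² = 213.50²; (x + 18.4)² + (y − 35.7)² = 137.08².
Subtracting the Station 0 equation from the Station 1 and Station 2 equations removes the quadratic terms:
-115.4 x − 87.2 y = -20377.83
-36.8 x + 71.4 y = 2796.29
Solving the 2×2 system: x ≈ 105.8, y ≈ 93.7 km.
Check against Station 0 (with the unrounded x, y): √(x²+y²) = 141.31 ≈ 141.33 km. ✓

x ≈ 105.8 km, y ≈ 93.7 km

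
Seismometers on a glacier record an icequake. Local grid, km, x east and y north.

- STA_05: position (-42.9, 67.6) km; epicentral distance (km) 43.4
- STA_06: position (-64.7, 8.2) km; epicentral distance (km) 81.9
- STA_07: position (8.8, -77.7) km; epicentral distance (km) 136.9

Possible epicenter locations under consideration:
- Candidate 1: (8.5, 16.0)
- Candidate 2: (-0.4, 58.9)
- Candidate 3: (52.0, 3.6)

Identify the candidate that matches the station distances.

Candidate 2

For each candidate, compare |candidate − station| to the reported distance:
Candidate 1: residuals STA_05 29.4, STA_06 8.3, STA_07 43.2 → max 43.2 km
Candidate 2: residuals STA_05 0.0, STA_06 0.0, STA_07 0.0 → max 0.0 km
Candidate 3: residuals STA_05 71.1, STA_06 34.9, STA_07 44.8 → max 71.1 km
Only Candidate 2 has all residuals ≈ 0.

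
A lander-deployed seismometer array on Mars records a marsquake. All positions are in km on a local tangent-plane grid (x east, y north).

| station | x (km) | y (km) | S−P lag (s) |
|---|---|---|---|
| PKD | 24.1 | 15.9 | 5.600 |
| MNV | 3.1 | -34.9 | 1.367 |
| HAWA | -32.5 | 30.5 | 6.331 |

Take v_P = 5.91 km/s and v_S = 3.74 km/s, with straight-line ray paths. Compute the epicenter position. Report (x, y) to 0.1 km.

Distance from S−P lag: d = Δt · v_P v_S / (v_P − v_S) = Δt · (5.91·3.74)/(5.91−3.74) ≈ 10.1859·Δt.
So d_PKD = 57.04, d_MNV = 13.92, d_HAWA = 64.49 km.
Circle about each station: (x − 24.1)² + (y − 15.9)² = 57.04²; (x − 3.1)² + (y + 34.9)² = 13.92²; (x + 32.5)² + (y − 30.5)² = 64.49².
Subtracting the PKD equation from the MNV and HAWA equations removes the quadratic terms:
-42.0 x − 101.6 y = 3453.80
-113.2 x + 29.2 y = 247.48
Solving the 2×2 system: x ≈ -9.9, y ≈ -29.9 km.

x ≈ -9.9 km, y ≈ -29.9 km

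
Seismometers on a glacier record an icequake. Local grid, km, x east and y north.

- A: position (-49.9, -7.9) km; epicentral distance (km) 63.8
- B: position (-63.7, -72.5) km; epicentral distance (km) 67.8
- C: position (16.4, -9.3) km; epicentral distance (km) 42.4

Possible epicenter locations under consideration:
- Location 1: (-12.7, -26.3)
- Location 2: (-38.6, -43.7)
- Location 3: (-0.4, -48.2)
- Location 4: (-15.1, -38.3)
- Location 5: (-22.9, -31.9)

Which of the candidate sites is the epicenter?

For each candidate, compare |candidate − station| to the reported distance:
Location 1: residuals A 22.3, B 1.0, C 8.7 → max 22.3 km
Location 2: residuals A 26.3, B 29.6, C 22.5 → max 29.6 km
Location 3: residuals A 0.0, B 0.0, C 0.0 → max 0.0 km
Location 4: residuals A 17.6, B 8.4, C 0.4 → max 17.6 km
Location 5: residuals A 27.7, B 10.2, C 2.9 → max 27.7 km
Only Location 3 has all residuals ≈ 0.

Location 3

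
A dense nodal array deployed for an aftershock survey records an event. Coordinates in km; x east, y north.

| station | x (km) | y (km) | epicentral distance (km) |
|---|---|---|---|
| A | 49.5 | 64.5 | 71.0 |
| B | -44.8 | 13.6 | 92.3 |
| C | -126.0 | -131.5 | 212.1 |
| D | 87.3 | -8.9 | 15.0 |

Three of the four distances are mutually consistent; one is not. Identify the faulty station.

D

Solve using three stations at a time. Using A, B, C (subtract circle equations pairwise → linear system) gives (x, y) ≈ (45.4, -6.5).
Distances from that point to each station vs reported:
  A: calculated 71.1 vs reported 71.0 → residual 0.1 km
  B: calculated 92.4 vs reported 92.3 → residual 0.1 km
  C: calculated 212.1 vs reported 212.1 → residual 0.0 km
  D: calculated 42.0 vs reported 15.0 → residual 27.0 km
A, B, C are mutually consistent (residuals ≈ 0); D is off by 27.0 km.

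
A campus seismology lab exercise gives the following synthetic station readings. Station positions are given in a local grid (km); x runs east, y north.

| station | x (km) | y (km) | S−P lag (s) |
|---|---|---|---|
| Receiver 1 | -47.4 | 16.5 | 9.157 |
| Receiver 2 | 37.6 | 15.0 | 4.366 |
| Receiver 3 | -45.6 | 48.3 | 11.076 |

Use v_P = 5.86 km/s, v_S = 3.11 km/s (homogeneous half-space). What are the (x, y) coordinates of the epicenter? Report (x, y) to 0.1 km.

Distance from S−P lag: d = Δt · v_P v_S / (v_P − v_S) = Δt · (5.86·3.11)/(5.86−3.11) ≈ 6.6271·Δt.
So d_Receiver 1 = 60.68, d_Receiver 2 = 28.93, d_Receiver 3 = 73.40 km.
Circle about each station: (x + 47.4)² + (y − 16.5)² = 60.68²; (x − 37.6)² + (y − 15.0)² = 28.93²; (x + 45.6)² + (y − 48.3)² = 73.40².
Subtracting the Receiver 1 equation from the Receiver 2 and Receiver 3 equations removes the quadratic terms:
170.0 x − 3.0 y = 1964.87
3.6 x + 63.6 y = 187.74
Solving the 2×2 system: x ≈ 11.6, y ≈ 2.3 km.

(11.6, 2.3)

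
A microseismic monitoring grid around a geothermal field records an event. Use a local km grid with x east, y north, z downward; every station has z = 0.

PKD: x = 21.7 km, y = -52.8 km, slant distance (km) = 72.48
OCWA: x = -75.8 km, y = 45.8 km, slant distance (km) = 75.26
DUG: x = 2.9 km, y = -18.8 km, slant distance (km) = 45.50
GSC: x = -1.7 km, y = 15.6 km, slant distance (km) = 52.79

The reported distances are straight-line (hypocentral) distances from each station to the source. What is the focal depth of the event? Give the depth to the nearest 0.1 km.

17.9 km

Each station gives a sphere (x−x_i)² + (y−y_i)² + z² = d_i² (stations at z=0).
Subtracting the PKD sphere from OCWA and DUG: z² cancels, leaving linear equations in x and y:
-195.0 x + 197.2 y = 4173.83
-37.6 x + 68.0 y = 286.22
Solving: x ≈ -38.899, y ≈ -17.300 km (keep extra digits for the depth step; rounded: -38.9, -17.3).
Then from the PKD sphere: z² = 72.48² − (x − 21.7)² − (y + 52.8)² with x = -38.899, y = -17.300, so z ≈ 17.913 ≈ 17.9 km.
Check against GSC (with the unrounded solution): distance 52.79 ≈ 52.79 km. ✓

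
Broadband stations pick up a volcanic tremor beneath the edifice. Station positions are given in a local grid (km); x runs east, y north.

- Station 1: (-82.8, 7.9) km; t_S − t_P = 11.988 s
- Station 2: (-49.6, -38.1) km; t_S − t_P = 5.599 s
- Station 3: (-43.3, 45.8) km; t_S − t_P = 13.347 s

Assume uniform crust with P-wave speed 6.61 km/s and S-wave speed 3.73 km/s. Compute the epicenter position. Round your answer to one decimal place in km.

Distance from S−P lag: d = Δt · v_P v_S / (v_P − v_S) = Δt · (6.61·3.73)/(6.61−3.73) ≈ 8.5609·Δt.
So d_Station 1 = 102.63, d_Station 2 = 47.93, d_Station 3 = 114.26 km.
Circle about each station: (x + 82.8)² + (y − 7.9)² = 102.63²; (x + 49.6)² + (y + 38.1)² = 47.93²; (x + 43.3)² + (y − 45.8)² = 114.26².
Subtracting the Station 1 equation from the Station 2 and Station 3 equations removes the quadratic terms:
66.4 x − 92.0 y = 5229.15
79.0 x + 75.8 y = -5468.15
Solving the 2×2 system: x ≈ -8.7, y ≈ -63.1 km.
Check against Station 1 (with the unrounded x, y): √((x + 82.8)²+(y − 7.9)²) = 102.64 ≈ 102.63 km. ✓

(-8.7, -63.1)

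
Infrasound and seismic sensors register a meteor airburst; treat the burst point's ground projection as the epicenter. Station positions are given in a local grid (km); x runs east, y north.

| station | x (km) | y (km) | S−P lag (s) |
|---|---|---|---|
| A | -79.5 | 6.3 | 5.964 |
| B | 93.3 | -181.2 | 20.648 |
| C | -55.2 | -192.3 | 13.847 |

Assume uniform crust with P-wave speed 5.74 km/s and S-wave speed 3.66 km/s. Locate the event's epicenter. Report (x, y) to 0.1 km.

Distance from S−P lag: d = Δt · v_P v_S / (v_P − v_S) = Δt · (5.74·3.66)/(5.74−3.66) ≈ 10.1002·Δt.
So d_A = 60.24, d_B = 208.55, d_C = 139.86 km.
Circle about each station: (x + 79.5)² + (y − 6.3)² = 60.24²; (x − 93.3)² + (y + 181.2)² = 208.55²; (x + 55.2)² + (y + 192.3)² = 139.86².
Subtracting the A equation from the B and C equations removes the quadratic terms:
345.6 x − 375.0 y = -4685.85
48.6 x − 397.2 y = 17734.43
Solving the 2×2 system: x ≈ -71.5, y ≈ -53.4 km.

(-71.5, -53.4)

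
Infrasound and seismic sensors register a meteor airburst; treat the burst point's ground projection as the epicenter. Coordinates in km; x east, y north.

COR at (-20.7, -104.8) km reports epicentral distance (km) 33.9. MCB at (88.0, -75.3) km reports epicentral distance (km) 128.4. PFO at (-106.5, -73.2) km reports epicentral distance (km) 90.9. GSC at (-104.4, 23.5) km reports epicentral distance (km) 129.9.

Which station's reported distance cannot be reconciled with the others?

Solve using three stations at a time. Using COR, PFO, GSC (subtract circle equations pairwise → linear system) gives (x, y) ≈ (-15.6, -71.3).
Distances from that point to each station vs reported:
  COR: calculated 33.9 vs reported 33.9 → residual 0.0 km
  MCB: calculated 103.7 vs reported 128.4 → residual 24.7 km
  PFO: calculated 90.9 vs reported 90.9 → residual 0.0 km
  GSC: calculated 129.9 vs reported 129.9 → residual 0.0 km
COR, PFO, GSC are mutually consistent (residuals ≈ 0); MCB is off by 24.7 km.

MCB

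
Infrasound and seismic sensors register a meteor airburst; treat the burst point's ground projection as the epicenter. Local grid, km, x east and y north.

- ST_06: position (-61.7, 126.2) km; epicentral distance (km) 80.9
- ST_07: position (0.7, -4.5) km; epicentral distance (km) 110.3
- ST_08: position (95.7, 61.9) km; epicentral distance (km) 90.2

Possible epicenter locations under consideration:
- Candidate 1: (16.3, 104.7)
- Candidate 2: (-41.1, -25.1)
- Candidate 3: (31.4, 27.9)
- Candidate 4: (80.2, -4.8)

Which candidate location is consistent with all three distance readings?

For each candidate, compare |candidate − station| to the reported distance:
Candidate 1: residuals ST_06 0.0, ST_07 0.0, ST_08 0.0 → max 0.0 km
Candidate 2: residuals ST_06 71.8, ST_07 63.7, ST_08 71.9 → max 71.9 km
Candidate 3: residuals ST_06 54.5, ST_07 65.7, ST_08 17.5 → max 65.7 km
Candidate 4: residuals ST_06 112.2, ST_07 30.8, ST_08 21.7 → max 112.2 km
Only Candidate 1 has all residuals ≈ 0.

Candidate 1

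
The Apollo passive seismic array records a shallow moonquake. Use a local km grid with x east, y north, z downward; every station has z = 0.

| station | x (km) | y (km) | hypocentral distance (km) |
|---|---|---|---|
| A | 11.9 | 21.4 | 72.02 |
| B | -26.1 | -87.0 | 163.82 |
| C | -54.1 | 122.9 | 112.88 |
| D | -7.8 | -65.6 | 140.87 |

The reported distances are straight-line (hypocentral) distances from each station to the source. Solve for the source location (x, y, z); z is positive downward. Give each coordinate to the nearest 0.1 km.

(15.9, 59.0, 61.3)

Each station gives a sphere (x−x_i)² + (y−y_i)² + z² = d_i² (stations at z=0).
Subtracting the A sphere from B and C: z² cancels, leaving linear equations in x and y:
-76.0 x − 216.8 y = -13999.47
-132.0 x + 203.0 y = 9876.64
Solving: x ≈ 15.907, y ≈ 58.997 km (keep extra digits for the depth step; rounded: 15.9, 59.0).
Then from the A sphere: z² = 72.02² − (x − 11.9)² − (y − 21.4)² with x = 15.907, y = 58.997, so z ≈ 61.297 ≈ 61.3 km.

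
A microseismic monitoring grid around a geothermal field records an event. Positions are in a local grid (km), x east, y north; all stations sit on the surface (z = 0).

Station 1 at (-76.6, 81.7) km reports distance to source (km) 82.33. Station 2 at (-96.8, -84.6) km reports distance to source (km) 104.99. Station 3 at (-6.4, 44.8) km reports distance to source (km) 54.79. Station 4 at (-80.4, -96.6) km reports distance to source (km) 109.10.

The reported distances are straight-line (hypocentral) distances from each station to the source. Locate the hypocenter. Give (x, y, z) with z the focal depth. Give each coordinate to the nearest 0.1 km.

Each station gives a sphere (x−x_i)² + (y−y_i)² + z² = d_i² (stations at z=0).
Subtracting the Station 1 sphere from Station 2 and Station 3: z² cancels, leaving linear equations in x and y:
-40.4 x − 332.6 y = -259.72
140.4 x − 73.8 y = -6718.17
Solving: x ≈ -44.593, y ≈ 6.197 km (keep extra digits for the depth step; rounded: -44.6, 6.2).
Then from the Station 1 sphere: z² = 82.33² − (x + 76.6)² − (y − 81.7)² with x = -44.593, y = 6.197, so z ≈ 7.285 ≈ 7.3 km.

(-44.6, 6.2, 7.3)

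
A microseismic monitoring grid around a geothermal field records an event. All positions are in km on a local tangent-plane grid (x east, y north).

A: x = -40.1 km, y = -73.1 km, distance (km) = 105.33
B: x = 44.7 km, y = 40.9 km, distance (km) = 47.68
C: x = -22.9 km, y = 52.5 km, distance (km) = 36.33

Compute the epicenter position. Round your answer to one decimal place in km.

(0.0, 24.3)

Circle about each station: (x + 40.1)² + (y + 73.1)² = 105.33²; (x − 44.7)² + (y − 40.9)² = 47.68²; (x + 22.9)² + (y − 52.5)² = 36.33².
Subtracting the A equation from the B and C equations removes the quadratic terms:
169.6 x + 228.0 y = 5540.31
34.4 x + 251.2 y = 6103.58
Solving the 2×2 system: x ≈ 0.0, y ≈ 24.3 km.
Check against A (with the unrounded x, y): √((x + 40.1)²+(y + 73.1)²) = 105.33 ≈ 105.33 km. ✓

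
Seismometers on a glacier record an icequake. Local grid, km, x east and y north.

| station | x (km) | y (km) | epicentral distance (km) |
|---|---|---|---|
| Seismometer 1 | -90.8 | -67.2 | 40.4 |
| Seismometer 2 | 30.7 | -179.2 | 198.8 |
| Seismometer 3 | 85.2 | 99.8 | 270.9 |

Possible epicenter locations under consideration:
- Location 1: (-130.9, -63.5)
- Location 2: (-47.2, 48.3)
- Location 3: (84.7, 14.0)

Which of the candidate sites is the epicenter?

Location 1

For each candidate, compare |candidate − station| to the reported distance:
Location 1: residuals Seismometer 1 0.1, Seismometer 2 0.1, Seismometer 3 0.0 → max 0.1 km
Location 2: residuals Seismometer 1 83.1, Seismometer 2 41.7, Seismometer 3 128.8 → max 128.8 km
Location 3: residuals Seismometer 1 153.0, Seismometer 2 1.8, Seismometer 3 185.1 → max 185.1 km
Only Location 1 has all residuals ≈ 0.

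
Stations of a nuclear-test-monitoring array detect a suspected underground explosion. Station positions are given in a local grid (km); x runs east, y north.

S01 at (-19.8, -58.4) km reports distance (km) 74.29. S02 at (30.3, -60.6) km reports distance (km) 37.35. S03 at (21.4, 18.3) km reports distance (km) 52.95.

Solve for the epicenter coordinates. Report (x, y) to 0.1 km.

47.8 km east, -27.6 km north

Circle about each station: (x + 19.8)² + (y + 58.4)² = 74.29²; (x − 30.3)² + (y + 60.6)² = 37.35²; (x − 21.4)² + (y − 18.3)² = 52.95².
Subtracting the S01 equation from the S02 and S03 equations removes the quadratic terms:
100.2 x − 4.4 y = 4911.83
82.4 x + 153.4 y = -294.45
Solving the 2×2 system: x ≈ 47.8, y ≈ -27.6 km.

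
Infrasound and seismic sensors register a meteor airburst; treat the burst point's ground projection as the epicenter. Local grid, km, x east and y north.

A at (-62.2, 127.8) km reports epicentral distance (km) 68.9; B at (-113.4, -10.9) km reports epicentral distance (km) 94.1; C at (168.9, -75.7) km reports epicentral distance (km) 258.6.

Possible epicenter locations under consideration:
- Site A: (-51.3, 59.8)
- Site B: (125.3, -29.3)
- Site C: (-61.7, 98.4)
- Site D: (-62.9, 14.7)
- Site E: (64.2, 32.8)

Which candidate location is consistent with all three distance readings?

Site A

For each candidate, compare |candidate − station| to the reported distance:
Site A: residuals A 0.0, B 0.0, C 0.0 → max 0.0 km
Site B: residuals A 175.7, B 145.3, C 194.9 → max 194.9 km
Site C: residuals A 39.5, B 26.8, C 30.3 → max 39.5 km
Site D: residuals A 44.2, B 37.5, C 9.8 → max 44.2 km
Site E: residuals A 89.2, B 88.8, C 107.8 → max 107.8 km
Only Site A has all residuals ≈ 0.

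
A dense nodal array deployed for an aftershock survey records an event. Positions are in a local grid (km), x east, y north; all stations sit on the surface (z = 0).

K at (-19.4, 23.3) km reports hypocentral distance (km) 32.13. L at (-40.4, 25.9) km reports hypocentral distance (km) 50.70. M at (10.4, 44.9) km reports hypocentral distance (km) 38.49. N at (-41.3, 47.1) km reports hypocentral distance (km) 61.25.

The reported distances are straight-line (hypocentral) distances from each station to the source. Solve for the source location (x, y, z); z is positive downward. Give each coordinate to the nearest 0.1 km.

Each station gives a sphere (x−x_i)² + (y−y_i)² + z² = d_i² (stations at z=0).
Subtracting the K sphere from L and M: z² cancels, leaving linear equations in x and y:
-42.0 x + 5.2 y = -154.43
59.6 x + 43.2 y = 755.78
Solving: x ≈ 4.991, y ≈ 10.610 km (keep extra digits for the depth step; rounded: 5.0, 10.6).
Then from the K sphere: z² = 32.13² − (x + 19.4)² − (y − 23.3)² with x = 4.991, y = 10.610, so z ≈ 16.625 ≈ 16.6 km.

x ≈ 5.0 km, y ≈ 10.6 km, depth ≈ 16.6 km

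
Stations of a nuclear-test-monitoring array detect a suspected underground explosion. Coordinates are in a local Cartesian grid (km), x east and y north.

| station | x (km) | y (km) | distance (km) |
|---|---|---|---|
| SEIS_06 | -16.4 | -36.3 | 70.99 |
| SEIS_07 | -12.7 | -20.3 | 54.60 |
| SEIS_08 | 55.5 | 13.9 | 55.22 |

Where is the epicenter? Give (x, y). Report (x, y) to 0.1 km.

3.3 km east, 31.9 km north

Circle about each station: (x + 16.4)² + (y + 36.3)² = 70.99²; (x + 12.7)² + (y + 20.3)² = 54.60²; (x − 55.5)² + (y − 13.9)² = 55.22².
Subtracting pairs of circle equations eliminates x²+y² and gives linear equations (the radical axes):
7.4 x + 32.0 y = 1045.15
143.8 x + 100.4 y = 3677.14
Solving the 2×2 system: x ≈ 3.3, y ≈ 31.9 km.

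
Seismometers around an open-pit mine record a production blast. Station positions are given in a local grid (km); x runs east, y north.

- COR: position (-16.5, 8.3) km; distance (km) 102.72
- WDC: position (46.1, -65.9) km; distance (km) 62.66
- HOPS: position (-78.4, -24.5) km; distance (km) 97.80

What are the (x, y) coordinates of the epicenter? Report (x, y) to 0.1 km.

Circle about each station: (x + 16.5)² + (y − 8.3)² = 102.72²; (x − 46.1)² + (y + 65.9)² = 62.66²; (x + 78.4)² + (y + 24.5)² = 97.80².
Subtracting the COR equation from the WDC and HOPS equations removes the quadratic terms:
125.2 x − 148.4 y = 12752.00
-123.8 x − 65.6 y = 7392.23
Solving the 2×2 system: x ≈ -9.8, y ≈ -94.2 km.

x ≈ -9.8 km, y ≈ -94.2 km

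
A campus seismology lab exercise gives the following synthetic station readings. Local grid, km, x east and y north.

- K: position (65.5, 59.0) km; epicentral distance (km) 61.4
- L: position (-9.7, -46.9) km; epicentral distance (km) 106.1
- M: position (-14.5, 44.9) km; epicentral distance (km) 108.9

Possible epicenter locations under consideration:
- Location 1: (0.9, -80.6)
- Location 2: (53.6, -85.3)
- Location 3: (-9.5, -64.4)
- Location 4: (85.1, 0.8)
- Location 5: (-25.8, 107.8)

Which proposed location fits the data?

Location 4

For each candidate, compare |candidate − station| to the reported distance:
Location 1: residuals K 92.4, L 70.8, M 17.5 → max 92.4 km
Location 2: residuals K 83.4, L 32.1, M 38.0 → max 83.4 km
Location 3: residuals K 83.0, L 88.6, M 0.5 → max 88.6 km
Location 4: residuals K 0.0, L 0.0, M 0.0 → max 0.0 km
Location 5: residuals K 42.1, L 49.4, M 45.0 → max 49.4 km
Only Location 4 has all residuals ≈ 0.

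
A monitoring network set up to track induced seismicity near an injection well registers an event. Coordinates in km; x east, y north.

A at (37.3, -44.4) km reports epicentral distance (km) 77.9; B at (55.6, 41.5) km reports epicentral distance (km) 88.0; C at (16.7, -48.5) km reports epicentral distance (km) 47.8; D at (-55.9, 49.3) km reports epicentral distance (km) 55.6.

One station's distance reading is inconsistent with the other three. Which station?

C

Solve using three stations at a time. Using A, B, D (subtract circle equations pairwise → linear system) gives (x, y) ≈ (-23.9, 3.8).
Distances from that point to each station vs reported:
  A: calculated 77.9 vs reported 77.9 → residual 0.0 km
  B: calculated 88.0 vs reported 88.0 → residual 0.0 km
  C: calculated 66.2 vs reported 47.8 → residual 18.4 km
  D: calculated 55.6 vs reported 55.6 → residual 0.0 km
A, B, D are mutually consistent (residuals ≈ 0); C is off by 18.4 km.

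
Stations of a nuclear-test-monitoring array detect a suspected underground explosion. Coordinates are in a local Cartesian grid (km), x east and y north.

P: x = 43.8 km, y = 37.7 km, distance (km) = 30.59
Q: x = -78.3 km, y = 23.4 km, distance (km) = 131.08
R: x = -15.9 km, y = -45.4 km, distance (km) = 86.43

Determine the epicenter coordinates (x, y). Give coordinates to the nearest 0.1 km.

51.9 km east, 8.2 km north

Circle about each station: (x − 43.8)² + (y − 37.7)² = 30.59²; (x + 78.3)² + (y − 23.4)² = 131.08²; (x + 15.9)² + (y + 45.4)² = 86.43².
Subtracting pairs of circle equations eliminates x²+y² and gives linear equations (the radical axes):
-244.2 x − 28.6 y = -12907.50
-119.4 x − 166.2 y = -7560.16
Solving the 2×2 system: x ≈ 51.9, y ≈ 8.2 km.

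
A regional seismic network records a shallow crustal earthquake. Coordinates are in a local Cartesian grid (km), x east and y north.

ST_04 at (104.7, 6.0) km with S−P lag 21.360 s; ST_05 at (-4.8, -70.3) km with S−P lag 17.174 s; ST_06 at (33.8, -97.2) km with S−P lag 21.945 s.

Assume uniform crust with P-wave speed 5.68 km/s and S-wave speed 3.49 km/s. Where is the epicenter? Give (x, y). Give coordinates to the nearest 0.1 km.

(-79.0, 66.3)

Distance from S−P lag: d = Δt · v_P v_S / (v_P − v_S) = Δt · (5.68·3.49)/(5.68−3.49) ≈ 9.0517·Δt.
So d_ST_04 = 193.34, d_ST_05 = 155.45, d_ST_06 = 198.64 km.
Circle about each station: (x − 104.7)² + (y − 6.0)² = 193.34²; (x + 4.8)² + (y + 70.3)² = 155.45²; (x − 33.8)² + (y + 97.2)² = 198.64².
Subtracting the ST_04 equation from the ST_05 and ST_06 equations removes the quadratic terms:
-219.0 x − 152.6 y = 7182.69
-141.8 x − 206.4 y = -2485.30
Solving the 2×2 system: x ≈ -79.0, y ≈ 66.3 km.
Check against ST_04 (with the unrounded x, y): √((x − 104.7)²+(y − 6.0)²) = 193.36 ≈ 193.34 km. ✓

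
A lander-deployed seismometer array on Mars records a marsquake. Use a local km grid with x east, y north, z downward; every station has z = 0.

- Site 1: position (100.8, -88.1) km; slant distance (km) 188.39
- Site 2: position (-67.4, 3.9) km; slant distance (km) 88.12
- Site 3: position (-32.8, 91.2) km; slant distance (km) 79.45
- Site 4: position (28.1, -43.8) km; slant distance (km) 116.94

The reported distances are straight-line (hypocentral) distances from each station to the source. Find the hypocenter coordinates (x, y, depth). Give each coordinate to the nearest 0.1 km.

x ≈ -18.9 km, y ≈ 43.5 km, depth ≈ 62.0 km

Each station gives a sphere (x−x_i)² + (y−y_i)² + z² = d_i² (stations at z=0).
Subtracting the Site 1 sphere from Site 2 and Site 3: z² cancels, leaving linear equations in x and y:
-336.4 x + 184.0 y = 14361.38
-267.2 x + 358.6 y = 20649.52
Solving: x ≈ -18.896, y ≈ 43.504 km (keep extra digits for the depth step; rounded: -18.9, 43.5).
Then from the Site 1 sphere: z² = 188.39² − (x − 100.8)² − (y + 88.1)² with x = -18.896, y = 43.504, so z ≈ 62.000 ≈ 62.0 km.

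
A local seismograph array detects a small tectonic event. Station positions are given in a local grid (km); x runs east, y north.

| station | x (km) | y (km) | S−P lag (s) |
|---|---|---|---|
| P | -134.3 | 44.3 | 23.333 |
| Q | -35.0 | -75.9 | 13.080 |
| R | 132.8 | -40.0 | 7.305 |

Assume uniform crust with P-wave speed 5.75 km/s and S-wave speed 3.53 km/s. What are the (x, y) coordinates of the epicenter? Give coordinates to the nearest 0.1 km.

Distance from S−P lag: d = Δt · v_P v_S / (v_P − v_S) = Δt · (5.75·3.53)/(5.75−3.53) ≈ 9.1430·Δt.
So d_P = 213.33, d_Q = 119.59, d_R = 66.79 km.
Circle about each station: (x + 134.3)² + (y − 44.3)² = 213.33²; (x + 35.0)² + (y + 75.9)² = 119.59²; (x − 132.8)² + (y + 40.0)² = 66.79².
Subtracting the P equation from the Q and R equations removes the quadratic terms:
198.6 x − 240.4 y = 18194.75
534.2 x − 168.6 y = 40285.64
Solving the 2×2 system: x ≈ 69.7, y ≈ -18.1 km.

69.7 km east, -18.1 km north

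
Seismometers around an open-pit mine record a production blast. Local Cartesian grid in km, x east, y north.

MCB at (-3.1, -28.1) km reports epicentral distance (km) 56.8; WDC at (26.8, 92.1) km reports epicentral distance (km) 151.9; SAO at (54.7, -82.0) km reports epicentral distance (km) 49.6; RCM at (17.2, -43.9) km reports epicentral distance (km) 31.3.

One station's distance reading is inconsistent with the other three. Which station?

SAO

Solve using three stations at a time. Using MCB, WDC, RCM (subtract circle equations pairwise → linear system) gives (x, y) ≈ (44.7, -58.7).
Distances from that point to each station vs reported:
  MCB: calculated 56.8 vs reported 56.8 → residual 0.0 km
  WDC: calculated 151.9 vs reported 151.9 → residual 0.0 km
  SAO: calculated 25.3 vs reported 49.6 → residual 24.3 km
  RCM: calculated 31.2 vs reported 31.3 → residual 0.1 km
MCB, WDC, RCM are mutually consistent (residuals ≈ 0); SAO is off by 24.3 km.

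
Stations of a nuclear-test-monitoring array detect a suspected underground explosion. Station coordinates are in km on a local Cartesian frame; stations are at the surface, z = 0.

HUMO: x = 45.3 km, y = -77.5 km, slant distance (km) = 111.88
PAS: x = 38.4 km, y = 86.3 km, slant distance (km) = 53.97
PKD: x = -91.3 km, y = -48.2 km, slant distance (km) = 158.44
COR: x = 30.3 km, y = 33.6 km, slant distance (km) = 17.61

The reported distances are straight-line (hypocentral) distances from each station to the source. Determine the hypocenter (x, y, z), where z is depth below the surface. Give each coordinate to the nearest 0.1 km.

x ≈ 43.8 km, y ≈ 33.8 km, depth ≈ 11.3 km

Each station gives a sphere (x−x_i)² + (y−y_i)² + z² = d_i² (stations at z=0).
Subtracting the HUMO sphere from PAS and PKD: z² cancels, leaving linear equations in x and y:
-13.8 x + 327.6 y = 10468.28
-273.2 x + 58.6 y = -9985.51
Solving: x ≈ 43.800, y ≈ 33.800 km (keep extra digits for the depth step; rounded: 43.8, 33.8).
Then from the HUMO sphere: z² = 111.88² − (x − 45.3)² − (y + 77.5)² with x = 43.800, y = 33.800, so z ≈ 11.278 ≈ 11.3 km.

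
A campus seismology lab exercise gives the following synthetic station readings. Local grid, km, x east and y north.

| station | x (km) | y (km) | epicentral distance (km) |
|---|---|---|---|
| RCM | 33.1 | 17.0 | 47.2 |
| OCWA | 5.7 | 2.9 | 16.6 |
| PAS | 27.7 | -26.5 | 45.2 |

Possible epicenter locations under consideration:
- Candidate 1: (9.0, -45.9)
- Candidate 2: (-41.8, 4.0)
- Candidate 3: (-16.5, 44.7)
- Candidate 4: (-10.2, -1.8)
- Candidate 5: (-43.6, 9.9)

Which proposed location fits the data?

For each candidate, compare |candidate − station| to the reported distance:
Candidate 1: residuals RCM 20.2, OCWA 32.3, PAS 18.3 → max 32.3 km
Candidate 2: residuals RCM 28.8, OCWA 30.9, PAS 30.7 → max 30.9 km
Candidate 3: residuals RCM 9.6, OCWA 30.7, PAS 38.6 → max 38.6 km
Candidate 4: residuals RCM 0.0, OCWA 0.0, PAS 0.0 → max 0.0 km
Candidate 5: residuals RCM 29.8, OCWA 33.2, PAS 34.9 → max 34.9 km
Only Candidate 4 has all residuals ≈ 0.

Candidate 4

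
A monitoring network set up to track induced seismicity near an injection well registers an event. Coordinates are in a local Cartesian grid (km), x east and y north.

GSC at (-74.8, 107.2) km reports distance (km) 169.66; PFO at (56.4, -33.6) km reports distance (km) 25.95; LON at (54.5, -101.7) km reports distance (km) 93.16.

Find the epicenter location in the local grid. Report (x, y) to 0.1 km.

x ≈ 49.1 km, y ≈ -8.7 km

Circle about each station: (x + 74.8)² + (y − 107.2)² = 169.66²; (x − 56.4)² + (y + 33.6)² = 25.95²; (x − 54.5)² + (y + 101.7)² = 93.16².
Subtracting the GSC equation from the PFO and LON equations removes the quadratic terms:
262.4 x − 281.6 y = 15334.15
258.6 x − 417.8 y = 16331.99
Solving the 2×2 system: x ≈ 49.1, y ≈ -8.7 km.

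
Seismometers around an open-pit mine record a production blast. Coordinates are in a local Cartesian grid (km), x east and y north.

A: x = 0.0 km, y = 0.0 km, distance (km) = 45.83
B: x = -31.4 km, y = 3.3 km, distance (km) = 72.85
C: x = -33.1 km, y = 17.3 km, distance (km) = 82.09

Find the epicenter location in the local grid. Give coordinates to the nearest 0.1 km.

(31.7, -33.1)

Circle about each station: x² + y² = 45.83²; (x + 31.4)² + (y − 3.3)² = 72.85²; (x + 33.1)² + (y − 17.3)² = 82.09².
Subtracting pairs of circle equations eliminates x²+y² and gives linear equations (the radical axes):
-62.8 x + 6.6 y = -2209.88
-66.2 x + 34.6 y = -3243.48
Solving the 2×2 system: x ≈ 31.7, y ≈ -33.1 km.
Check against A (with the unrounded x, y): √(x²+y²) = 45.81 ≈ 45.83 km. ✓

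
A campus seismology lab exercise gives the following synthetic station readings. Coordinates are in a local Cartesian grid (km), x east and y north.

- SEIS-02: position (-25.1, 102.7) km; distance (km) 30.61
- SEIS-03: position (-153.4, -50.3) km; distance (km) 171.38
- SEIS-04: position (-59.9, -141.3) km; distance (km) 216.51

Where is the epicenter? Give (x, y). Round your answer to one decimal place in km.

Circle about each station: (x + 25.1)² + (y − 102.7)² = 30.61²; (x + 153.4)² + (y + 50.3)² = 171.38²; (x + 59.9)² + (y + 141.3)² = 216.51².
Subtracting pairs of circle equations eliminates x²+y² and gives linear equations (the radical axes):
-256.6 x − 306.0 y = -13549.78
-69.6 x − 488.0 y = -33563.21
Solving the 2×2 system: x ≈ -35.2, y ≈ 73.8 km.

x ≈ -35.2 km, y ≈ 73.8 km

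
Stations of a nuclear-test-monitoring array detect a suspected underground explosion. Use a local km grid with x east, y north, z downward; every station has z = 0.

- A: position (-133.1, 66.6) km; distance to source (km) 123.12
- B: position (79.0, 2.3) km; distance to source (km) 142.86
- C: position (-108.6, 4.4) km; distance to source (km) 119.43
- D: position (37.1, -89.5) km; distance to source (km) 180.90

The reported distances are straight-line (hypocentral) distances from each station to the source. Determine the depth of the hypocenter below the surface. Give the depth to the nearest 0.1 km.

Each station gives a sphere (x−x_i)² + (y−y_i)² + z² = d_i² (stations at z=0).
Subtracting the A sphere from B and C: z² cancels, leaving linear equations in x and y:
424.2 x − 128.6 y = -21155.33
49.0 x − 124.4 y = -9442.84
Solving: x ≈ -30.501, y ≈ 63.893 km (keep extra digits for the depth step; rounded: -30.5, 63.9).
Then from the A sphere: z² = 123.12² − (x + 133.1)² − (y − 66.6)² with x = -30.501, y = 63.893, so z ≈ 68.005 ≈ 68.0 km.

z ≈ 68.0 km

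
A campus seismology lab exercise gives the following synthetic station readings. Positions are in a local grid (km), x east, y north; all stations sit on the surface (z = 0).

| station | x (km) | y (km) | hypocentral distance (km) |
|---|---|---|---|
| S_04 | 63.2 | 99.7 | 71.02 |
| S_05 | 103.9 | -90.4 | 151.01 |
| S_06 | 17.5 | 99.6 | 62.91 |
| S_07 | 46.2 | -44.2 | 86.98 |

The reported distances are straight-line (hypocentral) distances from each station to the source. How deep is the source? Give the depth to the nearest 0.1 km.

15.3 km

Each station gives a sphere (x−x_i)² + (y−y_i)² + z² = d_i² (stations at z=0).
Subtracting the S_04 sphere from S_05 and S_06: z² cancels, leaving linear equations in x and y:
81.4 x − 380.2 y = -12727.14
-91.4 x − 0.2 y = -2621.75
Solving: x ≈ 28.598, y ≈ 39.598 km (keep extra digits for the depth step; rounded: 28.6, 39.6).
Then from the S_04 sphere: z² = 71.02² − (x − 63.2)² − (y − 99.7)² with x = 28.598, y = 39.598, so z ≈ 15.307 ≈ 15.3 km.
Check against S_07 (with the unrounded solution): distance 86.98 ≈ 86.98 km. ✓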